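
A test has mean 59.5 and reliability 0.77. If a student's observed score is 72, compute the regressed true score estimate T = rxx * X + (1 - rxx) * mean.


T_est = rxx * X + (1 - rxx) * mean
T_est = 0.77 * 72 + 0.23 * 59.5
T_est = 55.44 + 13.685
T_est = 69.125

69.125


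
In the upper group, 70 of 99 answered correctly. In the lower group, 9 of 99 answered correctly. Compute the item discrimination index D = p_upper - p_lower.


p_upper = 70/99 = 0.7071
p_lower = 9/99 = 0.0909
D = 0.7071 - 0.0909 = 0.6162

0.6162


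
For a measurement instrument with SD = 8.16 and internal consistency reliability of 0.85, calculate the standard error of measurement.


SEM = SD * sqrt(1 - rxx)
SEM = 8.16 * sqrt(1 - 0.85)
SEM = 8.16 * sqrt(0.15) = 8.16 * 0.387298
SEM = 3.1604

3.1604


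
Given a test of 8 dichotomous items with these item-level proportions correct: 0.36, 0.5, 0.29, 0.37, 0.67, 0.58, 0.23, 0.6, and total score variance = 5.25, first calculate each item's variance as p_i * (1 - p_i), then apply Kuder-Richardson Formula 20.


For each item, compute p_i * q_i:
  Item 1: 0.36 * 0.64 = 0.2304
  Item 2: 0.5 * 0.5 = 0.25
  Item 3: 0.29 * 0.71 = 0.2059
  Item 4: 0.37 * 0.63 = 0.2331
  Item 5: 0.67 * 0.33 = 0.2211
  Item 6: 0.58 * 0.42 = 0.2436
  Item 7: 0.23 * 0.77 = 0.1771
  Item 8: 0.6 * 0.4 = 0.24
Sum(p_i * q_i) = 0.2304 + 0.25 + 0.2059 + 0.2331 + 0.2211 + 0.2436 + 0.1771 + 0.24 = 1.8012
KR-20 = (k/(k-1)) * (1 - Sum(p_i*q_i) / Var_total)
= (8/7) * (1 - 1.8012/5.25)
= 1.1429 * 0.6569
KR-20 = 0.7508

0.7508


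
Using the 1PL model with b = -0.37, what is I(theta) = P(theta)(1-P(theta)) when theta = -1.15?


P = 1/(1+exp(-(-1.15--0.37))) = 0.3143
I = P*(1-P) = 0.3143 * 0.6857
I = 0.2155

0.2155


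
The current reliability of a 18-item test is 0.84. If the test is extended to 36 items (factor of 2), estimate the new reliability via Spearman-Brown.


r_new = (n * rxx) / (1 + (n-1) * rxx)
r_new = (2 * 0.84) / (1 + 1 * 0.84)
r_new = 1.68 / 1.84
r_new = 0.913

0.913


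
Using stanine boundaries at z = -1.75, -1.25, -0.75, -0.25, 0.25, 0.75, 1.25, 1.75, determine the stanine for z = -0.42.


Stanine boundaries: [-1.75, -1.25, -0.75, -0.25, 0.25, 0.75, 1.25, 1.75]
z = -0.42
Check each boundary:
  z >= -1.75 -> could be stanine 2
  z >= -1.25 -> could be stanine 3
  z >= -0.75 -> could be stanine 4
  z < -0.25
  z < 0.25
  z < 0.75
  z < 1.25
  z < 1.75
Highest qualifying boundary gives stanine = 4

4


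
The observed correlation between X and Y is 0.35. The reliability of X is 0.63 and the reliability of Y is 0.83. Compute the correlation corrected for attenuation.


r_corrected = rxy / sqrt(rxx * ryy)
= 0.35 / sqrt(0.63 * 0.83)
= 0.35 / sqrt(0.5229)
= 0.35 / 0.723118
r_corrected = 0.484

0.484


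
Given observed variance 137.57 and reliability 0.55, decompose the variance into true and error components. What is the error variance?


var_true = rxx * var_obs = 0.55 * 137.57 = 75.6635
var_error = var_obs - var_true
var_error = 137.57 - 75.6635
var_error = 61.9065

61.9065


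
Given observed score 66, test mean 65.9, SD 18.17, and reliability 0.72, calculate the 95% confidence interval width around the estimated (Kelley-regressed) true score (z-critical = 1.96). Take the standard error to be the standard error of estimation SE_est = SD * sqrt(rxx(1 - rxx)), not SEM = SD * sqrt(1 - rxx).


True score estimate = 0.72*66 + 0.28*65.9 = 65.972
SE_est = SD * sqrt(rxx * (1 - rxx)) = 18.17 * sqrt(0.72 * 0.28) = 18.17 * sqrt(0.2016) = 8.15831
CI = T_est +/- z * SE_est, so width = 2 * z * SE_est = 2 * 1.96 * 8.15831
Width = 31.9806

31.9806


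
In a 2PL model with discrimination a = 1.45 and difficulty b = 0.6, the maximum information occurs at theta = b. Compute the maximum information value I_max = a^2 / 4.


For 2PL, max info at theta = b = 0.6
I_max = a^2 / 4 = 1.45^2 / 4
= 2.1025 / 4
I_max = 0.5256

0.5256


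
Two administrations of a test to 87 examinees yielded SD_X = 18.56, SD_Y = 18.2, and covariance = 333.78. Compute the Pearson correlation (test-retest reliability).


r = cov(X,Y) / (SD_X * SD_Y)
r = 333.78 / (18.56 * 18.2)
r = 333.78 / 337.792
r = 0.9881

0.9881


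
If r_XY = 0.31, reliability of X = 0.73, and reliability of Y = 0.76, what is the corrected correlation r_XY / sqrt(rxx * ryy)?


r_corrected = rxy / sqrt(rxx * ryy)
= 0.31 / sqrt(0.73 * 0.76)
= 0.31 / sqrt(0.5548)
= 0.31 / 0.744849
r_corrected = 0.4162

0.4162


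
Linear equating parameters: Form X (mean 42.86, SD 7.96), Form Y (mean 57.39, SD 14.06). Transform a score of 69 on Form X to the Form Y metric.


slope = SD_Y / SD_X = 14.06 / 7.96 ~ 1.7663
intercept = mean_Y - slope * mean_X = 57.39 - (14.06 / 7.96) * 42.86 ~ -18.315
Y = slope * X + intercept. To avoid rounding drift from the rounded slope/intercept, evaluate the equivalent form Y = mean_Y + SD_Y * (X - mean_X) / SD_X at full precision:
Y = 57.39 + 14.06 * (69 - 42.86) / 7.96
Y = 57.39 + 14.06 * 26.14 / 7.96
Y = 57.39 + 367.5284 / 7.96
Y = 57.39 + 46.1719
Y = 103.5619

103.5619


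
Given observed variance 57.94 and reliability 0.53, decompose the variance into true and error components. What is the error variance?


var_true = rxx * var_obs = 0.53 * 57.94 = 30.7082
var_error = var_obs - var_true
var_error = 57.94 - 30.7082
var_error = 27.2318

27.2318


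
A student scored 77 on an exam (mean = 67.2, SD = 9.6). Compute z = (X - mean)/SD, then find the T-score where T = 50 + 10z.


z = (X - mean) / SD = (77 - 67.2) / 9.6
z = 9.8 / 9.6
z = 1.0208
T-score = T = 50 + 10z
Carry z at full precision (z = 9.8 / 9.6) into the conversion:
T-score = 50 + 10 * (9.8 / 9.6) = 50 + 98 / 9.6
T-score = 50 + 10.2083
T-score = 60.2083

60.2083


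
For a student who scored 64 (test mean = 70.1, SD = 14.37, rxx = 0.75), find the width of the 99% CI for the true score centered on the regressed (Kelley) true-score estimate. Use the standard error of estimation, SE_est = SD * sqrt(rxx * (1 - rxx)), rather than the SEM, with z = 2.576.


True score estimate = 0.75*64 + 0.25*70.1 = 65.525
SE_est = SD * sqrt(rxx * (1 - rxx)) = 14.37 * sqrt(0.75 * 0.25) = 14.37 * sqrt(0.1875) = 6.222393
CI = T_est +/- z * SE_est, so width = 2 * z * SE_est = 2 * 2.576 * 6.222393
Width = 32.0578

32.0578


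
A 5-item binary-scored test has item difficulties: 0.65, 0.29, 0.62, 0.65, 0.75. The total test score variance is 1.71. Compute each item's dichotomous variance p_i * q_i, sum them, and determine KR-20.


For each item, compute p_i * q_i:
  Item 1: 0.65 * 0.35 = 0.2275
  Item 2: 0.29 * 0.71 = 0.2059
  Item 3: 0.62 * 0.38 = 0.2356
  Item 4: 0.65 * 0.35 = 0.2275
  Item 5: 0.75 * 0.25 = 0.1875
Sum(p_i * q_i) = 0.2275 + 0.2059 + 0.2356 + 0.2275 + 0.1875 = 1.084
KR-20 = (k/(k-1)) * (1 - Sum(p_i*q_i) / Var_total)
= (5/4) * (1 - 1.084/1.71)
= 1.25 * 0.3661
KR-20 = 0.4576

0.4576


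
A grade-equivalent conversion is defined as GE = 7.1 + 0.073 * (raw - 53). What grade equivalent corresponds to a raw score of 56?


raw - median = 56 - 53 = 3
slope * diff = 0.073 * 3 = 0.219
GE = 7.1 + 0.219
GE = 7.319

7.319


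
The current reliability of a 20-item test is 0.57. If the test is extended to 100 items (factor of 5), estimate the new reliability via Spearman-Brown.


r_new = (n * rxx) / (1 + (n-1) * rxx)
r_new = (5 * 0.57) / (1 + 4 * 0.57)
r_new = 2.85 / 3.28
r_new = 0.8689

0.8689


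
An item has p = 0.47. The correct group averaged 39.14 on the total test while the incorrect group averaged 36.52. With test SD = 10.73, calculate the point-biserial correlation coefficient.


q = 1 - p = 0.53
rpb = ((M1 - M0) / SD) * sqrt(p * q)
rpb = ((39.14 - 36.52) / 10.73) * sqrt(0.47 * 0.53)
rpb = 0.1219

0.1219


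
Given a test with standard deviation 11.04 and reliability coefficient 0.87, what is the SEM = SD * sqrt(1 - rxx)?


SEM = SD * sqrt(1 - rxx)
SEM = 11.04 * sqrt(1 - 0.87)
SEM = 11.04 * sqrt(0.13) = 11.04 * 0.360555
SEM = 3.9805

3.9805


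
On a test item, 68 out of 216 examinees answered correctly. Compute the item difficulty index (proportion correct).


Item difficulty p = number correct / total examinees
p = 68 / 216
p = 0.3148

0.3148


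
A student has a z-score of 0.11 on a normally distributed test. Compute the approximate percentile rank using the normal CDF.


CDF(z) = 0.5 * (1 + erf(z/sqrt(2)))
erf(0.0778) = 0.0876
CDF = 0.5438
Percentile rank = 0.5438 * 100 = 54.38

54.38


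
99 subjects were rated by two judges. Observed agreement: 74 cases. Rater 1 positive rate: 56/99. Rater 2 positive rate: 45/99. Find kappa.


P_o = 74/99 = 0.747475
P_e = (56*45 + 43*54) / 9801 = 0.494031
kappa = (P_o - P_e) / (1 - P_e)
kappa = (0.747475 - 0.494031) / (1 - 0.494031)
kappa = 0.5009

0.5009


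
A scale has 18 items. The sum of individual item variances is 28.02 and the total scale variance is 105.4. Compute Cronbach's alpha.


alpha = (k/(k-1)) * (1 - sum(si^2)/s_total^2)
= (18/17) * (1 - 28.02/105.4)
alpha = 0.7773

0.7773


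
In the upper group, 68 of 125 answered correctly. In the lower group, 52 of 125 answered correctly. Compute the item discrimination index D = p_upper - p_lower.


p_upper = 68/125 = 0.544
p_lower = 52/125 = 0.416
D = 0.544 - 0.416 = 0.128

0.128


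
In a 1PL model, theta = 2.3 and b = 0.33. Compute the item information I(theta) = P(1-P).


P = 1/(1+exp(-(2.3-0.33))) = 0.8776
I = P*(1-P) = 0.8776 * 0.1224
I = 0.1074

0.1074


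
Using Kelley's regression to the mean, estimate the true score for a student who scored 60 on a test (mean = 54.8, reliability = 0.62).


T_est = rxx * X + (1 - rxx) * mean
T_est = 0.62 * 60 + 0.38 * 54.8
T_est = 37.2 + 20.824
T_est = 58.024

58.024


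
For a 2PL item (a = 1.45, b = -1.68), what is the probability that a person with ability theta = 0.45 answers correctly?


a*(theta - b) = 1.45 * (0.45 - -1.68) = 3.0885
exp(-3.0885) = 0.0456
P = 1 / (1 + 0.0456)
P = 0.9564

0.9564


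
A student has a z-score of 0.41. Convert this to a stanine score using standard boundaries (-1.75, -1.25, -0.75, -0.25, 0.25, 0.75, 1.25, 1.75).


Stanine boundaries: [-1.75, -1.25, -0.75, -0.25, 0.25, 0.75, 1.25, 1.75]
z = 0.41
Check each boundary:
  z >= -1.75 -> could be stanine 2
  z >= -1.25 -> could be stanine 3
  z >= -0.75 -> could be stanine 4
  z >= -0.25 -> could be stanine 5
  z >= 0.25 -> could be stanine 6
  z < 0.75
  z < 1.25
  z < 1.75
Highest qualifying boundary gives stanine = 6

6


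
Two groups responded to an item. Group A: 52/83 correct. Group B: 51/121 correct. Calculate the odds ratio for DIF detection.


Odds_A = 52/31 = 1.6774
Odds_B = 51/70 = 0.7286
OR = Odds_A / Odds_B = 1.6774 / 0.7286
Exactly, OR = (52 * 70) / (31 * 51) = 3640 / 1581
OR = 2.3023

2.3023


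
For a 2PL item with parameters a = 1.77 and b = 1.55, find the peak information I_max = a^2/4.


For 2PL, max info at theta = b = 1.55
I_max = a^2 / 4 = 1.77^2 / 4
= 3.1329 / 4
I_max = 0.7832

0.7832


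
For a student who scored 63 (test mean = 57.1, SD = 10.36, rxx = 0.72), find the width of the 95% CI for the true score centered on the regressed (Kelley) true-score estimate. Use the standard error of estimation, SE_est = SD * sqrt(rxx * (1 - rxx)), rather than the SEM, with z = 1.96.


True score estimate = 0.72*63 + 0.28*57.1 = 61.348
SE_est = SD * sqrt(rxx * (1 - rxx)) = 10.36 * sqrt(0.72 * 0.28) = 10.36 * sqrt(0.2016) = 4.651628
CI = T_est +/- z * SE_est, so width = 2 * z * SE_est = 2 * 1.96 * 4.651628
Width = 18.2344

18.2344


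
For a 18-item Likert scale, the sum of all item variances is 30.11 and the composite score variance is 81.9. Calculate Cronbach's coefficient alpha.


alpha = (k/(k-1)) * (1 - sum(si^2)/s_total^2)
= (18/17) * (1 - 30.11/81.9)
alpha = 0.6696

0.6696


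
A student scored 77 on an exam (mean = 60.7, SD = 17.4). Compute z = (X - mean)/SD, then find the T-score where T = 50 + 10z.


z = (X - mean) / SD = (77 - 60.7) / 17.4
z = 16.3 / 17.4
z = 0.9368
T-score = T = 50 + 10z
Carry z at full precision (z = 16.3 / 17.4) into the conversion:
T-score = 50 + 10 * (16.3 / 17.4) = 50 + 163 / 17.4
T-score = 50 + 9.3678
T-score = 59.3678

59.3678


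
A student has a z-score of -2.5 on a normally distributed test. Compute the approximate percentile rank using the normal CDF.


CDF(z) = 0.5 * (1 + erf(z/sqrt(2)))
erf(-1.7678) = -0.9876
CDF = 0.0062
Percentile rank = 0.0062 * 100 = 0.62

0.62


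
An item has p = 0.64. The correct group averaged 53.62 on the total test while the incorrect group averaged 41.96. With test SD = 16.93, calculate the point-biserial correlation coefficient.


q = 1 - p = 0.36
rpb = ((M1 - M0) / SD) * sqrt(p * q)
rpb = ((53.62 - 41.96) / 16.93) * sqrt(0.64 * 0.36)
rpb = 0.3306

0.3306


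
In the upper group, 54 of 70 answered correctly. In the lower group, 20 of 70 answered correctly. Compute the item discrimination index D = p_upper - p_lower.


p_upper = 54/70 = 0.7714
p_lower = 20/70 = 0.2857
D = 0.7714 - 0.2857 = 0.4857

0.4857


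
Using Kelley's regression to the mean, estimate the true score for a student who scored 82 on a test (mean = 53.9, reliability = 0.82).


T_est = rxx * X + (1 - rxx) * mean
T_est = 0.82 * 82 + 0.18 * 53.9
T_est = 67.24 + 9.702
T_est = 76.942

76.942


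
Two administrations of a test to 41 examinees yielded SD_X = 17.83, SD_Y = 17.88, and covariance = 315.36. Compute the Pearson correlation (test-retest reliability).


r = cov(X,Y) / (SD_X * SD_Y)
r = 315.36 / (17.83 * 17.88)
r = 315.36 / 318.8004
r = 0.9892

0.9892


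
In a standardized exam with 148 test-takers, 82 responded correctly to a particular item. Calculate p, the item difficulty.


Item difficulty p = number correct / total examinees
p = 82 / 148
p = 0.5541

0.5541


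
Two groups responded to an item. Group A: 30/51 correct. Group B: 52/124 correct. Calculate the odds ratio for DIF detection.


Odds_A = 30/21 = 1.4286
Odds_B = 52/72 = 0.7222
OR = Odds_A / Odds_B = 1.4286 / 0.7222
Exactly, OR = (30 * 72) / (21 * 52) = 2160 / 1092
OR = 1.978

1.978


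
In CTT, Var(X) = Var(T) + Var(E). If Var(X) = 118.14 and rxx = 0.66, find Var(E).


var_true = rxx * var_obs = 0.66 * 118.14 = 77.9724
var_error = var_obs - var_true
var_error = 118.14 - 77.9724
var_error = 40.1676

40.1676


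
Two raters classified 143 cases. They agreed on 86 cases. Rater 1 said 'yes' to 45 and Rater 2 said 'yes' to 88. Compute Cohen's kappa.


P_o = 86/143 = 0.601399
P_e = (45*88 + 98*55) / 20449 = 0.457235
kappa = (P_o - P_e) / (1 - P_e)
kappa = (0.601399 - 0.457235) / (1 - 0.457235)
kappa = 0.2656

0.2656


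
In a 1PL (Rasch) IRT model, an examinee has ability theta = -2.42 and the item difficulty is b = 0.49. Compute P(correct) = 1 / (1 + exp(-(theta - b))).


theta - b = -2.42 - 0.49 = -2.91
exp(-(theta - b)) = exp(2.91) = 18.3568
P = 1 / (1 + 18.3568)
P = 0.0517

0.0517


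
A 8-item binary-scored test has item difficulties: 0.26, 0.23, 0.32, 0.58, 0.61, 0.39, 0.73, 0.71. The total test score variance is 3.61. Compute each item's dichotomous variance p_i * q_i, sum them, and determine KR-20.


For each item, compute p_i * q_i:
  Item 1: 0.26 * 0.74 = 0.1924
  Item 2: 0.23 * 0.77 = 0.1771
  Item 3: 0.32 * 0.68 = 0.2176
  Item 4: 0.58 * 0.42 = 0.2436
  Item 5: 0.61 * 0.39 = 0.2379
  Item 6: 0.39 * 0.61 = 0.2379
  Item 7: 0.73 * 0.27 = 0.1971
  Item 8: 0.71 * 0.29 = 0.2059
Sum(p_i * q_i) = 0.1924 + 0.1771 + 0.2176 + 0.2436 + 0.2379 + 0.2379 + 0.1971 + 0.2059 = 1.7095
KR-20 = (k/(k-1)) * (1 - Sum(p_i*q_i) / Var_total)
= (8/7) * (1 - 1.7095/3.61)
= 1.1429 * 0.5265
KR-20 = 0.6017

0.6017


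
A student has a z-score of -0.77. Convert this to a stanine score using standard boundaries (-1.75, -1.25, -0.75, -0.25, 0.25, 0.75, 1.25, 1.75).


Stanine boundaries: [-1.75, -1.25, -0.75, -0.25, 0.25, 0.75, 1.25, 1.75]
z = -0.77
Check each boundary:
  z >= -1.75 -> could be stanine 2
  z >= -1.25 -> could be stanine 3
  z < -0.75
  z < -0.25
  z < 0.25
  z < 0.75
  z < 1.25
  z < 1.75
Highest qualifying boundary gives stanine = 3

3


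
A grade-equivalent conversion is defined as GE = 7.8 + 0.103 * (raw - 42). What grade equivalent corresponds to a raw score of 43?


raw - median = 43 - 42 = 1
slope * diff = 0.103 * 1 = 0.103
GE = 7.8 + 0.103
GE = 7.903

7.903


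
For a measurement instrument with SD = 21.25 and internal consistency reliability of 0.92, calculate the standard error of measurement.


SEM = SD * sqrt(1 - rxx)
SEM = 21.25 * sqrt(1 - 0.92)
SEM = 21.25 * sqrt(0.08) = 21.25 * 0.282843
SEM = 6.0104

6.0104


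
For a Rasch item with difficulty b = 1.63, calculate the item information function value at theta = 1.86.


P = 1/(1+exp(-(1.86-1.63))) = 0.5572
I = P*(1-P) = 0.5572 * 0.4428
I = 0.2467

0.2467


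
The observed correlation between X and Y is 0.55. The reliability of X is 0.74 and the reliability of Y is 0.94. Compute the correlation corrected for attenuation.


r_corrected = rxy / sqrt(rxx * ryy)
= 0.55 / sqrt(0.74 * 0.94)
= 0.55 / sqrt(0.6956)
= 0.55 / 0.834026
r_corrected = 0.6595

0.6595


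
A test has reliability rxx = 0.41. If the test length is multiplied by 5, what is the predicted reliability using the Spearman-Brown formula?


r_new = (n * rxx) / (1 + (n-1) * rxx)
r_new = (5 * 0.41) / (1 + 4 * 0.41)
r_new = 2.05 / 2.64
r_new = 0.7765

0.7765


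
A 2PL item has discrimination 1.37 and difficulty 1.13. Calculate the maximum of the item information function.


For 2PL, max info at theta = b = 1.13
I_max = a^2 / 4 = 1.37^2 / 4
= 1.8769 / 4
I_max = 0.4692

0.4692


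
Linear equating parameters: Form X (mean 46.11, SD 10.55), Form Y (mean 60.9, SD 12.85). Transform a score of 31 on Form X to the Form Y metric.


slope = SD_Y / SD_X = 12.85 / 10.55 ~ 1.218
intercept = mean_Y - slope * mean_X = 60.9 - (12.85 / 10.55) * 46.11 ~ 4.7376
Y = slope * X + intercept. To avoid rounding drift from the rounded slope/intercept, evaluate the equivalent form Y = mean_Y + SD_Y * (X - mean_X) / SD_X at full precision:
Y = 60.9 + 12.85 * (31 - 46.11) / 10.55
Y = 60.9 - 12.85 * 15.11 / 10.55
Y = 60.9 - 194.1635 / 10.55
Y = 60.9 - 18.4041
Y = 42.4959

42.4959


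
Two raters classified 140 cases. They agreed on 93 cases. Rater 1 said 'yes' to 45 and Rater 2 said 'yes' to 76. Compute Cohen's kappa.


P_o = 93/140 = 0.664286
P_e = (45*76 + 95*64) / 19600 = 0.484694
kappa = (P_o - P_e) / (1 - P_e)
kappa = (0.664286 - 0.484694) / (1 - 0.484694)
kappa = 0.3485

0.3485


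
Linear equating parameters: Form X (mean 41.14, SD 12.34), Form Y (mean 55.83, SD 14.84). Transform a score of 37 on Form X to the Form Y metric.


slope = SD_Y / SD_X = 14.84 / 12.34 ~ 1.2026
intercept = mean_Y - slope * mean_X = 55.83 - (14.84 / 12.34) * 41.14 ~ 6.3553
Y = slope * X + intercept. To avoid rounding drift from the rounded slope/intercept, evaluate the equivalent form Y = mean_Y + SD_Y * (X - mean_X) / SD_X at full precision:
Y = 55.83 + 14.84 * (37 - 41.14) / 12.34
Y = 55.83 - 14.84 * 4.14 / 12.34
Y = 55.83 - 61.4376 / 12.34
Y = 55.83 - 4.9787
Y = 50.8513

50.8513


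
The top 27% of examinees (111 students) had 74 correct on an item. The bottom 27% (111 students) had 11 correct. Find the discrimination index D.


p_upper = 74/111 = 0.6667
p_lower = 11/111 = 0.0991
D = 0.6667 - 0.0991 = 0.5676

0.5676


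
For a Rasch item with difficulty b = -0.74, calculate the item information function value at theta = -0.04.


P = 1/(1+exp(-(-0.04--0.74))) = 0.6682
I = P*(1-P) = 0.6682 * 0.3318
I = 0.2217

0.2217


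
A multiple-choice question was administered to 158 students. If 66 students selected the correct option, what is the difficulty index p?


Item difficulty p = number correct / total examinees
p = 66 / 158
p = 0.4177

0.4177


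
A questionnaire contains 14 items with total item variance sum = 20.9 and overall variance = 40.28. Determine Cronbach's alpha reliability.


alpha = (k/(k-1)) * (1 - sum(si^2)/s_total^2)
= (14/13) * (1 - 20.9/40.28)
alpha = 0.5181

0.5181


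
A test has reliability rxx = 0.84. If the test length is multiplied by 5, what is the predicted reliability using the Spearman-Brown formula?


r_new = (n * rxx) / (1 + (n-1) * rxx)
r_new = (5 * 0.84) / (1 + 4 * 0.84)
r_new = 4.2 / 4.36
r_new = 0.9633

0.9633


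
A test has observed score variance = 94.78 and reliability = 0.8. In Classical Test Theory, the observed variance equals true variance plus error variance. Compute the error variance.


var_true = rxx * var_obs = 0.8 * 94.78 = 75.824
var_error = var_obs - var_true
var_error = 94.78 - 75.824
var_error = 18.956

18.956


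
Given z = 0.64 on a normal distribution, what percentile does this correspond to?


CDF(z) = 0.5 * (1 + erf(z/sqrt(2)))
erf(0.4525) = 0.4778
CDF = 0.7389
Percentile rank = 0.7389 * 100 = 73.89

73.89


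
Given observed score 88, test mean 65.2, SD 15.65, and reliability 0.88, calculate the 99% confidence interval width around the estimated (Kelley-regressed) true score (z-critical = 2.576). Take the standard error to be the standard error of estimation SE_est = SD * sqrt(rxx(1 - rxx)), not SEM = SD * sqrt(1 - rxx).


True score estimate = 0.88*88 + 0.12*65.2 = 85.264
SE_est = SD * sqrt(rxx * (1 - rxx)) = 15.65 * sqrt(0.88 * 0.12) = 15.65 * sqrt(0.1056) = 5.085648
CI = T_est +/- z * SE_est, so width = 2 * z * SE_est = 2 * 2.576 * 5.085648
Width = 26.2013

26.2013


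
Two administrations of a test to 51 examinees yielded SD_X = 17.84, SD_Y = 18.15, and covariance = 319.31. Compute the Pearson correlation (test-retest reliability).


r = cov(X,Y) / (SD_X * SD_Y)
r = 319.31 / (17.84 * 18.15)
r = 319.31 / 323.796
r = 0.9861

0.9861


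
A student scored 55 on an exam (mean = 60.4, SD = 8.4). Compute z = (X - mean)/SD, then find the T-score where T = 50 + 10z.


z = (X - mean) / SD = (55 - 60.4) / 8.4
z = -5.4 / 8.4
z = -0.6429
T-score = T = 50 + 10z
Carry z at full precision (z = -5.4 / 8.4) into the conversion:
T-score = 50 + 10 * (-5.4 / 8.4) = 50 + -54 / 8.4
T-score = 50 + -6.4286
T-score = 43.5714

43.5714


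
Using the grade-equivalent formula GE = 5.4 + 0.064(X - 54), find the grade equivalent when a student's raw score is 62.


raw - median = 62 - 54 = 8
slope * diff = 0.064 * 8 = 0.512
GE = 5.4 + 0.512
GE = 5.912

5.912


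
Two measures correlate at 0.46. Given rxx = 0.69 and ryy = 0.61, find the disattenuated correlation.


r_corrected = rxy / sqrt(rxx * ryy)
= 0.46 / sqrt(0.69 * 0.61)
= 0.46 / sqrt(0.4209)
= 0.46 / 0.648768
r_corrected = 0.709

0.709


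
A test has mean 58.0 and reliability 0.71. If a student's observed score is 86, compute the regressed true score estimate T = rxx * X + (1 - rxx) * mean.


T_est = rxx * X + (1 - rxx) * mean
T_est = 0.71 * 86 + 0.29 * 58.0
T_est = 61.06 + 16.82
T_est = 77.88

77.88


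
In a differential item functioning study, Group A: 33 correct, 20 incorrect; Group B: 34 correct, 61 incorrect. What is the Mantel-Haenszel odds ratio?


Odds_A = 33/20 = 1.65
Odds_B = 34/61 = 0.5574
OR = Odds_A / Odds_B = 1.65 / 0.5574
Exactly, OR = (33 * 61) / (20 * 34) = 2013 / 680
OR = 2.9603

2.9603


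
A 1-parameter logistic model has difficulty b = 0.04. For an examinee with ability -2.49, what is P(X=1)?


theta - b = -2.49 - 0.04 = -2.53
exp(-(theta - b)) = exp(2.53) = 12.5535
P = 1 / (1 + 12.5535)
P = 0.0738

0.0738


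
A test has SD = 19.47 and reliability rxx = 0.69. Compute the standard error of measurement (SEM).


SEM = SD * sqrt(1 - rxx)
SEM = 19.47 * sqrt(1 - 0.69)
SEM = 19.47 * sqrt(0.31) = 19.47 * 0.556776
SEM = 10.8404

10.8404


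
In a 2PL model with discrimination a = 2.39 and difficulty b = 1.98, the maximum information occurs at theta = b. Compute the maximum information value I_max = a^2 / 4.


For 2PL, max info at theta = b = 1.98
I_max = a^2 / 4 = 2.39^2 / 4
= 5.7121 / 4
I_max = 1.428

1.428


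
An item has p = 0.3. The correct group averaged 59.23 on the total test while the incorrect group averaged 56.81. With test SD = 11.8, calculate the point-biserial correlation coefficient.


q = 1 - p = 0.7
rpb = ((M1 - M0) / SD) * sqrt(p * q)
rpb = ((59.23 - 56.81) / 11.8) * sqrt(0.3 * 0.7)
rpb = 0.094

0.094


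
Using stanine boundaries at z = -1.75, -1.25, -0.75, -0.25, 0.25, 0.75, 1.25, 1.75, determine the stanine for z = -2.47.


Stanine boundaries: [-1.75, -1.25, -0.75, -0.25, 0.25, 0.75, 1.25, 1.75]
z = -2.47
Check each boundary:
  z < -1.75
  z < -1.25
  z < -0.75
  z < -0.25
  z < 0.25
  z < 0.75
  z < 1.25
  z < 1.75
Highest qualifying boundary gives stanine = 1

1


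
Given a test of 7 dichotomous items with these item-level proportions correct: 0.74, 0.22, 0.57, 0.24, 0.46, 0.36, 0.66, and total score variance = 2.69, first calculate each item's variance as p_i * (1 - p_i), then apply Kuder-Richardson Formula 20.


For each item, compute p_i * q_i:
  Item 1: 0.74 * 0.26 = 0.1924
  Item 2: 0.22 * 0.78 = 0.1716
  Item 3: 0.57 * 0.43 = 0.2451
  Item 4: 0.24 * 0.76 = 0.1824
  Item 5: 0.46 * 0.54 = 0.2484
  Item 6: 0.36 * 0.64 = 0.2304
  Item 7: 0.66 * 0.34 = 0.2244
Sum(p_i * q_i) = 0.1924 + 0.1716 + 0.2451 + 0.1824 + 0.2484 + 0.2304 + 0.2244 = 1.4947
KR-20 = (k/(k-1)) * (1 - Sum(p_i*q_i) / Var_total)
= (7/6) * (1 - 1.4947/2.69)
= 1.1667 * 0.4443
KR-20 = 0.5184

0.5184


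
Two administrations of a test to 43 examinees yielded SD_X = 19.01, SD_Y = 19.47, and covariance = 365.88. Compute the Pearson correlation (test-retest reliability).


r = cov(X,Y) / (SD_X * SD_Y)
r = 365.88 / (19.01 * 19.47)
r = 365.88 / 370.1247
r = 0.9885

0.9885


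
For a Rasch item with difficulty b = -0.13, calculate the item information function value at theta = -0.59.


P = 1/(1+exp(-(-0.59--0.13))) = 0.387
I = P*(1-P) = 0.387 * 0.613
I = 0.2372

0.2372


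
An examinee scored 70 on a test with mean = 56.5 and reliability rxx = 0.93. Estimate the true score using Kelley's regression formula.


T_est = rxx * X + (1 - rxx) * mean
T_est = 0.93 * 70 + 0.07 * 56.5
T_est = 65.1 + 3.955
T_est = 69.055

69.055


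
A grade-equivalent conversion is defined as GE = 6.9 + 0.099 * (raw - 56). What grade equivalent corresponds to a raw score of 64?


raw - median = 64 - 56 = 8
slope * diff = 0.099 * 8 = 0.792
GE = 6.9 + 0.792
GE = 7.692

7.692


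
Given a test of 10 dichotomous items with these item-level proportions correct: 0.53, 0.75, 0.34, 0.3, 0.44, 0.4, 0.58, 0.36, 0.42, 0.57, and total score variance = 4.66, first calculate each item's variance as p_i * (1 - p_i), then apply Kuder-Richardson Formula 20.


For each item, compute p_i * q_i:
  Item 1: 0.53 * 0.47 = 0.2491
  Item 2: 0.75 * 0.25 = 0.1875
  Item 3: 0.34 * 0.66 = 0.2244
  Item 4: 0.3 * 0.7 = 0.21
  Item 5: 0.44 * 0.56 = 0.2464
  Item 6: 0.4 * 0.6 = 0.24
  Item 7: 0.58 * 0.42 = 0.2436
  Item 8: 0.36 * 0.64 = 0.2304
  Item 9: 0.42 * 0.58 = 0.2436
  Item 10: 0.57 * 0.43 = 0.2451
Sum(p_i * q_i) = 0.2491 + 0.1875 + 0.2244 + 0.21 + 0.2464 + 0.24 + 0.2436 + 0.2304 + 0.2436 + 0.2451 = 2.3201
KR-20 = (k/(k-1)) * (1 - Sum(p_i*q_i) / Var_total)
= (10/9) * (1 - 2.3201/4.66)
= 1.1111 * 0.5021
KR-20 = 0.5579

0.5579


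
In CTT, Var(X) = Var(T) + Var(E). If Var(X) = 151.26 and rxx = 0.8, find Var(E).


var_true = rxx * var_obs = 0.8 * 151.26 = 121.008
var_error = var_obs - var_true
var_error = 151.26 - 121.008
var_error = 30.252

30.252


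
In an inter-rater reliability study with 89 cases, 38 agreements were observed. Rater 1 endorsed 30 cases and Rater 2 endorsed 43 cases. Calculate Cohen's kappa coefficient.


P_o = 38/89 = 0.426966
P_e = (30*43 + 59*46) / 7921 = 0.505492
kappa = (P_o - P_e) / (1 - P_e)
kappa = (0.426966 - 0.505492) / (1 - 0.505492)
kappa = -0.1588

-0.1588


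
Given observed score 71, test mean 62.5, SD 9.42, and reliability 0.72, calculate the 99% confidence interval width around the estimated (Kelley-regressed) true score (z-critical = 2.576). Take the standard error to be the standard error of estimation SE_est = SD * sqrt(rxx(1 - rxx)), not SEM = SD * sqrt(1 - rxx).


True score estimate = 0.72*71 + 0.28*62.5 = 68.62
SE_est = SD * sqrt(rxx * (1 - rxx)) = 9.42 * sqrt(0.72 * 0.28) = 9.42 * sqrt(0.2016) = 4.22957
CI = T_est +/- z * SE_est, so width = 2 * z * SE_est = 2 * 2.576 * 4.22957
Width = 21.7907

21.7907


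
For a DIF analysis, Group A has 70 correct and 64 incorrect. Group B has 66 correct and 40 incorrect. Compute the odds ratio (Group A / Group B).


Odds_A = 70/64 = 1.0938
Odds_B = 66/40 = 1.65
OR = Odds_A / Odds_B = 1.0938 / 1.65
Exactly, OR = (70 * 40) / (64 * 66) = 2800 / 4224
OR = 0.6629

0.6629


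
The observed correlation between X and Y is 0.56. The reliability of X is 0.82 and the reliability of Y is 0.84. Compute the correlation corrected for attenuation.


r_corrected = rxy / sqrt(rxx * ryy)
= 0.56 / sqrt(0.82 * 0.84)
= 0.56 / sqrt(0.6888)
= 0.56 / 0.82994
r_corrected = 0.6747

0.6747


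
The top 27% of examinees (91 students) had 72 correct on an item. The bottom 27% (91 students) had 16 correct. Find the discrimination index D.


p_upper = 72/91 = 0.7912
p_lower = 16/91 = 0.1758
D = 0.7912 - 0.1758 = 0.6154

0.6154


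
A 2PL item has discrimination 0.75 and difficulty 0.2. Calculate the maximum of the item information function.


For 2PL, max info at theta = b = 0.2
I_max = a^2 / 4 = 0.75^2 / 4
= 0.5625 / 4
I_max = 0.1406

0.1406


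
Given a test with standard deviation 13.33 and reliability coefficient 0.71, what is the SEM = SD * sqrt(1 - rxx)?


SEM = SD * sqrt(1 - rxx)
SEM = 13.33 * sqrt(1 - 0.71)
SEM = 13.33 * sqrt(0.29) = 13.33 * 0.538516
SEM = 7.1784

7.1784


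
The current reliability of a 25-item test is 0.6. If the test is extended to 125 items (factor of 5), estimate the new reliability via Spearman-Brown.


r_new = (n * rxx) / (1 + (n-1) * rxx)
r_new = (5 * 0.6) / (1 + 4 * 0.6)
r_new = 3.0 / 3.4
r_new = 0.8824

0.8824


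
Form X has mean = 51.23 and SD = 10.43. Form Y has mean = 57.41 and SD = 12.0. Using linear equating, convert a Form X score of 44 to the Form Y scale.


slope = SD_Y / SD_X = 12.0 / 10.43 ~ 1.1505
intercept = mean_Y - slope * mean_X = 57.41 - (12.0 / 10.43) * 51.23 ~ -1.5315
Y = slope * X + intercept. To avoid rounding drift from the rounded slope/intercept, evaluate the equivalent form Y = mean_Y + SD_Y * (X - mean_X) / SD_X at full precision:
Y = 57.41 + 12.0 * (44 - 51.23) / 10.43
Y = 57.41 - 12.0 * 7.23 / 10.43
Y = 57.41 - 86.76 / 10.43
Y = 57.41 - 8.3183
Y = 49.0917

49.0917


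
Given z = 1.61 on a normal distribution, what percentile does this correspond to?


CDF(z) = 0.5 * (1 + erf(z/sqrt(2)))
erf(1.1384) = 0.8926
CDF = 0.9463
Percentile rank = 0.9463 * 100 = 94.63

94.63


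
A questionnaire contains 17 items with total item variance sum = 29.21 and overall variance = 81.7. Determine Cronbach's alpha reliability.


alpha = (k/(k-1)) * (1 - sum(si^2)/s_total^2)
= (17/16) * (1 - 29.21/81.7)
alpha = 0.6826

0.6826


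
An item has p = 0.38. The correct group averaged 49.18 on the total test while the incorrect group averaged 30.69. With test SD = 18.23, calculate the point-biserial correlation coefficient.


q = 1 - p = 0.62
rpb = ((M1 - M0) / SD) * sqrt(p * q)
rpb = ((49.18 - 30.69) / 18.23) * sqrt(0.38 * 0.62)
rpb = 0.4923

0.4923


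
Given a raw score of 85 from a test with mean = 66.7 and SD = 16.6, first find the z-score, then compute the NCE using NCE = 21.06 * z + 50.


z = (X - mean) / SD = (85 - 66.7) / 16.6
z = 18.3 / 16.6
z = 1.1024
NCE = NCE = 21.06z + 50
Carry z at full precision (z = 18.3 / 16.6) into the conversion:
NCE = 21.06 * (18.3 / 16.6) + 50 = 385.398 / 16.6 + 50
NCE = 23.2167 + 50
NCE = 73.2167

73.2167


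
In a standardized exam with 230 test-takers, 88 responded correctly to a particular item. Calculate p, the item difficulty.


Item difficulty p = number correct / total examinees
p = 88 / 230
p = 0.3826

0.3826


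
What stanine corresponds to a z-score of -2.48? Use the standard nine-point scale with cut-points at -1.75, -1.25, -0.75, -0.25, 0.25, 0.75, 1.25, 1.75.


Stanine boundaries: [-1.75, -1.25, -0.75, -0.25, 0.25, 0.75, 1.25, 1.75]
z = -2.48
Check each boundary:
  z < -1.75
  z < -1.25
  z < -0.75
  z < -0.25
  z < 0.25
  z < 0.75
  z < 1.25
  z < 1.75
Highest qualifying boundary gives stanine = 1

1


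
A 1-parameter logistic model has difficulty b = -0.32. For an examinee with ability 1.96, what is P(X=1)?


theta - b = 1.96 - -0.32 = 2.28
exp(-(theta - b)) = exp(-2.28) = 0.1023
P = 1 / (1 + 0.1023)
P = 0.9072

0.9072


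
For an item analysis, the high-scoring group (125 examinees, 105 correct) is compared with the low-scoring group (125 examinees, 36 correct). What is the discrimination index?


p_upper = 105/125 = 0.84
p_lower = 36/125 = 0.288
D = 0.84 - 0.288 = 0.552

0.552


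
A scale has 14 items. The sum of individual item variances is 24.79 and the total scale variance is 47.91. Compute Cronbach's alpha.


alpha = (k/(k-1)) * (1 - sum(si^2)/s_total^2)
= (14/13) * (1 - 24.79/47.91)
alpha = 0.5197

0.5197


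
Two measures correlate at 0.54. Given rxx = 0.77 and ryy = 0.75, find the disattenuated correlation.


r_corrected = rxy / sqrt(rxx * ryy)
= 0.54 / sqrt(0.77 * 0.75)
= 0.54 / sqrt(0.5775)
= 0.54 / 0.759934
r_corrected = 0.7106

0.7106


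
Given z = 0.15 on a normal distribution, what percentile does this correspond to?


CDF(z) = 0.5 * (1 + erf(z/sqrt(2)))
erf(0.1061) = 0.1192
CDF = 0.5596
Percentile rank = 0.5596 * 100 = 55.96

55.96


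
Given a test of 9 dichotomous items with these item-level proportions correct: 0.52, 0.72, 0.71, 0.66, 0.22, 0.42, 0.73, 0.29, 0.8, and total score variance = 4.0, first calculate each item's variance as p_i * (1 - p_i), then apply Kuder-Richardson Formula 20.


For each item, compute p_i * q_i:
  Item 1: 0.52 * 0.48 = 0.2496
  Item 2: 0.72 * 0.28 = 0.2016
  Item 3: 0.71 * 0.29 = 0.2059
  Item 4: 0.66 * 0.34 = 0.2244
  Item 5: 0.22 * 0.78 = 0.1716
  Item 6: 0.42 * 0.58 = 0.2436
  Item 7: 0.73 * 0.27 = 0.1971
  Item 8: 0.29 * 0.71 = 0.2059
  Item 9: 0.8 * 0.2 = 0.16
Sum(p_i * q_i) = 0.2496 + 0.2016 + 0.2059 + 0.2244 + 0.1716 + 0.2436 + 0.1971 + 0.2059 + 0.16 = 1.8597
KR-20 = (k/(k-1)) * (1 - Sum(p_i*q_i) / Var_total)
= (9/8) * (1 - 1.8597/4.0)
= 1.125 * 0.5351
KR-20 = 0.602

0.602


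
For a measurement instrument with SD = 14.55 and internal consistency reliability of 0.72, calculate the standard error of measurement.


SEM = SD * sqrt(1 - rxx)
SEM = 14.55 * sqrt(1 - 0.72)
SEM = 14.55 * sqrt(0.28) = 14.55 * 0.52915
SEM = 7.6991

7.6991


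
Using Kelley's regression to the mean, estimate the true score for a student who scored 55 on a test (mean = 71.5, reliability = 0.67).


T_est = rxx * X + (1 - rxx) * mean
T_est = 0.67 * 55 + 0.33 * 71.5
T_est = 36.85 + 23.595
T_est = 60.445

60.445


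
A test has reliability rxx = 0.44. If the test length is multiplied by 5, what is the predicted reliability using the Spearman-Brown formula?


r_new = (n * rxx) / (1 + (n-1) * rxx)
r_new = (5 * 0.44) / (1 + 4 * 0.44)
r_new = 2.2 / 2.76
r_new = 0.7971

0.7971


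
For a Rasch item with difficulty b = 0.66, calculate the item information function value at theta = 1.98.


P = 1/(1+exp(-(1.98-0.66))) = 0.7892
I = P*(1-P) = 0.7892 * 0.2108
I = 0.1664

0.1664


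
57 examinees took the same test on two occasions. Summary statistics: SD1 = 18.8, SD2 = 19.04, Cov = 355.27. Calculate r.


r = cov(X,Y) / (SD_X * SD_Y)
r = 355.27 / (18.8 * 19.04)
r = 355.27 / 357.952
r = 0.9925

0.9925


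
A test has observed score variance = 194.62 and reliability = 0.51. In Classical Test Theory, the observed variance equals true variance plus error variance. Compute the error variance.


var_true = rxx * var_obs = 0.51 * 194.62 = 99.2562
var_error = var_obs - var_true
var_error = 194.62 - 99.2562
var_error = 95.3638

95.3638


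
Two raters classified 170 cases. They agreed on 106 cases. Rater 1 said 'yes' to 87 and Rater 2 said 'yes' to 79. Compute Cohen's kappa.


P_o = 106/170 = 0.623529
P_e = (87*79 + 83*91) / 28900 = 0.49917
kappa = (P_o - P_e) / (1 - P_e)
kappa = (0.623529 - 0.49917) / (1 - 0.49917)
kappa = 0.2483

0.2483


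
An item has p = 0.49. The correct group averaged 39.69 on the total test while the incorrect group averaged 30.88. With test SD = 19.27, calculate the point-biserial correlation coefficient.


q = 1 - p = 0.51
rpb = ((M1 - M0) / SD) * sqrt(p * q)
rpb = ((39.69 - 30.88) / 19.27) * sqrt(0.49 * 0.51)
rpb = 0.2285

0.2285


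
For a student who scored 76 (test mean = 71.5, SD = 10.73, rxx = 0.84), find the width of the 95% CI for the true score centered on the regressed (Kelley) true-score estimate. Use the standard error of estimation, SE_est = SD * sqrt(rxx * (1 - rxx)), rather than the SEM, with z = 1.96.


True score estimate = 0.84*76 + 0.16*71.5 = 75.28
SE_est = SD * sqrt(rxx * (1 - rxx)) = 10.73 * sqrt(0.84 * 0.16) = 10.73 * sqrt(0.1344) = 3.933683
CI = T_est +/- z * SE_est, so width = 2 * z * SE_est = 2 * 1.96 * 3.933683
Width = 15.42

15.42


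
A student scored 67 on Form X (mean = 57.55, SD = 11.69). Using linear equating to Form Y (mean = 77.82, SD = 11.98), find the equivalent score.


slope = SD_Y / SD_X = 11.98 / 11.69 ~ 1.0248
intercept = mean_Y - slope * mean_X = 77.82 - (11.98 / 11.69) * 57.55 ~ 18.8423
Y = slope * X + intercept. To avoid rounding drift from the rounded slope/intercept, evaluate the equivalent form Y = mean_Y + SD_Y * (X - mean_X) / SD_X at full precision:
Y = 77.82 + 11.98 * (67 - 57.55) / 11.69
Y = 77.82 + 11.98 * 9.45 / 11.69
Y = 77.82 + 113.211 / 11.69
Y = 77.82 + 9.6844
Y = 87.5044

87.5044


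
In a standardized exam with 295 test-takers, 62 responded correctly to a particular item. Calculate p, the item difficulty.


Item difficulty p = number correct / total examinees
p = 62 / 295
p = 0.2102

0.2102


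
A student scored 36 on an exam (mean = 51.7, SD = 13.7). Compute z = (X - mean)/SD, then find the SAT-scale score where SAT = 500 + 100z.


z = (X - mean) / SD = (36 - 51.7) / 13.7
z = -15.7 / 13.7
z = -1.146
SAT-scale = SAT = 500 + 100z
Carry z at full precision (z = -15.7 / 13.7) into the conversion:
SAT-scale = 500 + 100 * (-15.7 / 13.7) = 500 + -1570 / 13.7
SAT-scale = 500 + -114.5985
SAT-scale = 385.4015

385.4015


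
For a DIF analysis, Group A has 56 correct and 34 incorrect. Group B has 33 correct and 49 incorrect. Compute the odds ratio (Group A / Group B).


Odds_A = 56/34 = 1.6471
Odds_B = 33/49 = 0.6735
OR = Odds_A / Odds_B = 1.6471 / 0.6735
Exactly, OR = (56 * 49) / (34 * 33) = 2744 / 1122
OR = 2.4456

2.4456


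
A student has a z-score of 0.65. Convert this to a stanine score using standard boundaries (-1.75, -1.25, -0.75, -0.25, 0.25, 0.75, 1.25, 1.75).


Stanine boundaries: [-1.75, -1.25, -0.75, -0.25, 0.25, 0.75, 1.25, 1.75]
z = 0.65
Check each boundary:
  z >= -1.75 -> could be stanine 2
  z >= -1.25 -> could be stanine 3
  z >= -0.75 -> could be stanine 4
  z >= -0.25 -> could be stanine 5
  z >= 0.25 -> could be stanine 6
  z < 0.75
  z < 1.25
  z < 1.75
Highest qualifying boundary gives stanine = 6

6


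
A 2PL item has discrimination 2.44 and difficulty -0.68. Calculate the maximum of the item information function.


For 2PL, max info at theta = b = -0.68
I_max = a^2 / 4 = 2.44^2 / 4
= 5.9536 / 4
I_max = 1.4884

1.4884


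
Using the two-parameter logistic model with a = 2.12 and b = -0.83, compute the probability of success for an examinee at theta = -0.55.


a*(theta - b) = 2.12 * (-0.55 - -0.83) = 0.5936
exp(-0.5936) = 0.5523
P = 1 / (1 + 0.5523)
P = 0.6442

0.6442


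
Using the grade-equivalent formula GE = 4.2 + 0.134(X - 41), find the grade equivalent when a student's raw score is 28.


raw - median = 28 - 41 = -13
slope * diff = 0.134 * -13 = -1.742
GE = 4.2 + -1.742
GE = 2.458

2.458


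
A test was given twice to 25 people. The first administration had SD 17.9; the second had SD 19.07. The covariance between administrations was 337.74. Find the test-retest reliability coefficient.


r = cov(X,Y) / (SD_X * SD_Y)
r = 337.74 / (17.9 * 19.07)
r = 337.74 / 341.353
r = 0.9894

0.9894
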